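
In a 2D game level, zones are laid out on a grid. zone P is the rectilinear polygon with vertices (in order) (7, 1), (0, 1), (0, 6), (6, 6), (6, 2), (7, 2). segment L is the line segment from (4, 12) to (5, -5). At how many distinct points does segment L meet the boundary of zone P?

The segment meets the boundary at (4.647,1), (4.353,6).

2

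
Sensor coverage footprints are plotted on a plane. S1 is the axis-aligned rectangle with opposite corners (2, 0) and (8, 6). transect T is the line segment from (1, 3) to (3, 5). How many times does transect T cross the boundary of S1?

The segment meets the boundary at (2,4).

1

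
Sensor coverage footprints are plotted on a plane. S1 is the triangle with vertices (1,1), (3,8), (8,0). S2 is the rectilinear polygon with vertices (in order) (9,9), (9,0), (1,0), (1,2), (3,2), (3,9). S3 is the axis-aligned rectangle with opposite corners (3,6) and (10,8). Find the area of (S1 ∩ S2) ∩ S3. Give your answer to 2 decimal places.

The region (S1 ∩ S2) ∩ S3 is the polygon with vertices (3,8), (4.25,6), (3,6).
By the shoelace formula its area is 1.25.

1.25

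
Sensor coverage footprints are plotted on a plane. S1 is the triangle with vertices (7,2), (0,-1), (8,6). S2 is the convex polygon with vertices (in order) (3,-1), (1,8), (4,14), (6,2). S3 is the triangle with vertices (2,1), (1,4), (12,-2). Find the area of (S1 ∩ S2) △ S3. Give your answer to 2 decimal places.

|S1 ∩ S2| = 5.9712.
|(S1 ∩ S2) ∩ S3| = 3.0962.
|(S1 ∩ S2) △ S3| = 5.9712 + 13.5 − 6.1923 = 13.28.

13.28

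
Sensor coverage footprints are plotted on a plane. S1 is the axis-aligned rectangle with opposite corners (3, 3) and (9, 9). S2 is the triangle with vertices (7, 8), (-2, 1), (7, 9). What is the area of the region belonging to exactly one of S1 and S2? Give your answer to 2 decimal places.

34.28

|S1| = 36, |S2| = 4.5, |S1∩S2| = 3.1111.
|S1 △ S2| = |S1| + |S2| − 2·|S1∩S2| = 36 + 4.5 − 6.2222 = 34.28.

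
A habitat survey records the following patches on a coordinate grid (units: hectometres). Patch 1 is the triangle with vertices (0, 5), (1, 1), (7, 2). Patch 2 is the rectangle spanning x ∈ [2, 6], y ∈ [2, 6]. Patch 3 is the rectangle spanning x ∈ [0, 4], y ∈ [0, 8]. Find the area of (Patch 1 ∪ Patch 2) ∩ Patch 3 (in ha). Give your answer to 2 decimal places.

The region (Patch 1 ∪ Patch 2) ∩ Patch 3 is the polygon with vertices (1,1), (0,5), (2,4.143), (2,6), (4,6), (4,1.5).
By the shoelace formula its area is 14.39.

14.39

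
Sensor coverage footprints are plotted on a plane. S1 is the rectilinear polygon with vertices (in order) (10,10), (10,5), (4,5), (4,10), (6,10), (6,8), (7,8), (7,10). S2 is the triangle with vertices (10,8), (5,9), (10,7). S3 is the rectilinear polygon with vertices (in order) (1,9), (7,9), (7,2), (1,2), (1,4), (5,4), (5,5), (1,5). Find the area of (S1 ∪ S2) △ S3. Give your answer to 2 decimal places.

43.70

|S1 ∪ S2| = 28.3.
|(S1 ∪ S2) ∩ S3| = 11.3.
|(S1 ∪ S2) △ S3| = 28.3 + 38 − 22.6 = 43.70.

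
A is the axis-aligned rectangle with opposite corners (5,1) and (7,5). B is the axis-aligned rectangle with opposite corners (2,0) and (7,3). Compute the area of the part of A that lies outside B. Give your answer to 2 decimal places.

|A∩B|: x∈[5,7], y∈[1,3] → 2·2 = 4.
|A| = 8.
|A ∖ B| = |A| − |A∩B| = 8 − 4 = 4.00.

4.00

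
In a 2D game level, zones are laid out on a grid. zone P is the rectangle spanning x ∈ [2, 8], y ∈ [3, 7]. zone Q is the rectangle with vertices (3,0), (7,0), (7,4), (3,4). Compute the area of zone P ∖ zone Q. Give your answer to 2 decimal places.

|zone P∩zone Q|: x∈[3,7], y∈[3,4] → 4·1 = 4.
|zone P| = 24.
|zone P ∖ zone Q| = |zone P| − |zone P∩zone Q| = 24 − 4 = 20.00.

20.00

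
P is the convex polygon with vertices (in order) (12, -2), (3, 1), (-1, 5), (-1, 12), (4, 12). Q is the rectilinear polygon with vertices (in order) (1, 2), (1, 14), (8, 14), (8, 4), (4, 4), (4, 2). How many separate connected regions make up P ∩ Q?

1

P ∩ Q is a single connected region.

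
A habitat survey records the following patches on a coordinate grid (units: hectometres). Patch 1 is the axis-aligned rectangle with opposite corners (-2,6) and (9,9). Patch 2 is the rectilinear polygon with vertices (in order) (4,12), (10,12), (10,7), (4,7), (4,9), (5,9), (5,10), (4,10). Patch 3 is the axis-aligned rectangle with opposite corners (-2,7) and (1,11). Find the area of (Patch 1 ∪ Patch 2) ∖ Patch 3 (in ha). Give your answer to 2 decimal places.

46.00

|Patch 1 ∪ Patch 2| = 52.
|(Patch 1 ∪ Patch 2) ∩ Patch 3| = 6.
|(Patch 1 ∪ Patch 2) ∖ Patch 3| = 52 − 6 = 46.00.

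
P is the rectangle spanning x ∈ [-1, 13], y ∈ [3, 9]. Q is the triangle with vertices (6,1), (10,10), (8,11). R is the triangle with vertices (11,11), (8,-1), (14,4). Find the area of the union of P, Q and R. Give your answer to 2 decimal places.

By inclusion–exclusion:
Individual areas: |P| = 84, |Q| = 11, |R| = 28.5.
|P∩Q| = 7.3333.
|P∩R| = 17.9595.
|Q∩R| = 0.
|P∩Q∩R| = 0.
|P ∪ Q ∪ R| = 123.5 − 25.2929 + 0 = 98.21.

98.21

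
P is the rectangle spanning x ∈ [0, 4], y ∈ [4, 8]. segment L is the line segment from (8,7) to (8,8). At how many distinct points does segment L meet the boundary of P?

0

The segment lies entirely outside P and never meets its boundary.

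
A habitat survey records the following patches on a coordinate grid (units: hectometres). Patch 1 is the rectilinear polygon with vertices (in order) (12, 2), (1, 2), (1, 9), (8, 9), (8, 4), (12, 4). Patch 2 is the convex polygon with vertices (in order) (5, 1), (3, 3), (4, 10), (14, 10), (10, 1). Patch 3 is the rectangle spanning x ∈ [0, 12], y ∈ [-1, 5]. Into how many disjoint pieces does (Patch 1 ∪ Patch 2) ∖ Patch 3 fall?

(Patch 1 ∪ Patch 2) ∖ Patch 3 is a single connected region.

1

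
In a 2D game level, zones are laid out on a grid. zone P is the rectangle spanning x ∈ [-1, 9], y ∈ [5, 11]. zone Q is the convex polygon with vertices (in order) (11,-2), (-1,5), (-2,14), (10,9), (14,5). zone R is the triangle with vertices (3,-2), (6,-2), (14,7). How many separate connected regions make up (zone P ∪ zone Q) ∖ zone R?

2

(zone P ∪ zone Q) ∖ zone R splits into 2 disjoint pieces (area 110.0056, area 19.757).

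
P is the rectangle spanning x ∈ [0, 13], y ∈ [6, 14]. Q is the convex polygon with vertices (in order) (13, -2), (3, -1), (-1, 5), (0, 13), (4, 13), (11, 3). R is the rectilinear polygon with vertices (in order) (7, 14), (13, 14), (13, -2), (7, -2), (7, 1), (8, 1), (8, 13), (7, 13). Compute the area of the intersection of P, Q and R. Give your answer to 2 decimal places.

The intersection is the polygon with vertices (8.9,6), (8,6), (8,7.286).
By the shoelace formula its area is 0.58.

0.58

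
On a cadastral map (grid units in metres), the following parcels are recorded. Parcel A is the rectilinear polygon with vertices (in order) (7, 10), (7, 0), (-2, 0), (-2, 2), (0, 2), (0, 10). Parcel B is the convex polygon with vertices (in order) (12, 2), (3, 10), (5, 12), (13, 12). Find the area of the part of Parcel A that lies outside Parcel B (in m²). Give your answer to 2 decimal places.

66.89

|Parcel A| = 74, |Parcel A∩Parcel B| = 7.1111.
|Parcel A ∖ Parcel B| = |Parcel A| − |Parcel A∩Parcel B| = 74 − 7.1111 = 66.89.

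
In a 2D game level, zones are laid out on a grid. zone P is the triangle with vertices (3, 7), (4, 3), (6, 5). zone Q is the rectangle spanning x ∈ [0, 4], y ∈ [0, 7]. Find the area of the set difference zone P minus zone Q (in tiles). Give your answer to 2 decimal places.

|zone P| = 5, |zone P∩zone Q| = 1.6667.
|zone P ∖ zone Q| = |zone P| − |zone P∩zone Q| = 5 − 1.6667 = 3.33.

3.33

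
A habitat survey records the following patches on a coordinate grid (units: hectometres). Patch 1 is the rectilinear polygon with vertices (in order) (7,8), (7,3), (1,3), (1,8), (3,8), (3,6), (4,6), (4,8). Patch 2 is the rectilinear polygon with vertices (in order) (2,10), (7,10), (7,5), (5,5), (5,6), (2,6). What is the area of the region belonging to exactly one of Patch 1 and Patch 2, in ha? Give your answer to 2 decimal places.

30.00

|Patch 1| = 28, |Patch 2| = 22, |Patch 1∩Patch 2| = 10.
|Patch 1 △ Patch 2| = |Patch 1| + |Patch 2| − 2·|Patch 1∩Patch 2| = 28 + 22 − 20 = 30.00.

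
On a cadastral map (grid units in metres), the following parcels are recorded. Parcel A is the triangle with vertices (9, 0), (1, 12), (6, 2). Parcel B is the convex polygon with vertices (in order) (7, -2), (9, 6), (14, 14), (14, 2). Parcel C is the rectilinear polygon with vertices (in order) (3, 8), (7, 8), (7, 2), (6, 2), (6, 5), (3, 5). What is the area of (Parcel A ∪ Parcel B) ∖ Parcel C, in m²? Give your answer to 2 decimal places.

|Parcel A ∪ Parcel B| = 63.4156.
|(Parcel A ∪ Parcel B) ∩ Parcel C| = 4.5.
|(Parcel A ∪ Parcel B) ∖ Parcel C| = 63.4156 − 4.5 = 58.92.

58.92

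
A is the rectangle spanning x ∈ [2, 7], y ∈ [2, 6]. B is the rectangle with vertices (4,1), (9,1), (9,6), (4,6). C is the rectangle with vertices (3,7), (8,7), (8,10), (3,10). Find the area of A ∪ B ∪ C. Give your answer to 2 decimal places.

48.00

By inclusion–exclusion:
Individual areas: |A| = 20, |B| = 25, |C| = 15.
|A∩B|: x∈[4,7], y∈[2,6] → 3·4 = 12.
|A∩C| = 0 (no overlap).
|B∩C| = 0 (no overlap).
|A∩B∩C| = 0.
|A ∪ B ∪ C| = 60 − 12 + 0 = 48.00.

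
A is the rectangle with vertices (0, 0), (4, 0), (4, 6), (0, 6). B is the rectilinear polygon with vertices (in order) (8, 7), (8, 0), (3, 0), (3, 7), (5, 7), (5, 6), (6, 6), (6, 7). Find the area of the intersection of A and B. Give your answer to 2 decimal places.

6.00

The intersection is the polygon with vertices (4,6), (4,0), (3,0), (3,6).
By the shoelace formula its area is 6.00.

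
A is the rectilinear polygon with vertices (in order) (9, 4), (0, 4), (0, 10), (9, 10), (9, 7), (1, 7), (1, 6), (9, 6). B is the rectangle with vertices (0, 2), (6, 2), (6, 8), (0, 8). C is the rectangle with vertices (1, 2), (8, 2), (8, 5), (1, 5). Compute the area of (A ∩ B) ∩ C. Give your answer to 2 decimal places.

5.00

The region (A ∩ B) ∩ C is the polygon with vertices (6,4), (1,4), (1,5), (6,5).
By the shoelace formula its area is 5.00.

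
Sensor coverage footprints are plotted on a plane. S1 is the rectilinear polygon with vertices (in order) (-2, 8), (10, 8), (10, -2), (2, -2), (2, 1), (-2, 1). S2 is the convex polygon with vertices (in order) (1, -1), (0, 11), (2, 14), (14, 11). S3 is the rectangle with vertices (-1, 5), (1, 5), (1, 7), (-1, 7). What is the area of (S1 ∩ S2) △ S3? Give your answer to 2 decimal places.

|S1 ∩ S2| = 45.2853.
|(S1 ∩ S2) ∩ S3| = 1.1667.
|(S1 ∩ S2) △ S3| = 45.2853 + 4 − 2.3333 = 46.95.

46.95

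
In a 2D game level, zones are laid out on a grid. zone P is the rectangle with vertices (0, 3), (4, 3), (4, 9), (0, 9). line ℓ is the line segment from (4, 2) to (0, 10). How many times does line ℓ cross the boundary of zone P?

The segment meets the boundary at (0.5,9), (3.5,3).

2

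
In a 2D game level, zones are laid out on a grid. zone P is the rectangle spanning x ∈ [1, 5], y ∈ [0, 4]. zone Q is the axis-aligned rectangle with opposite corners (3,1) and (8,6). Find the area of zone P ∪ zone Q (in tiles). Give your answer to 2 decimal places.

35.00

By inclusion–exclusion:
Individual areas: |zone P| = 16, |zone Q| = 25.
|zone P∩zone Q|: x∈[3,5], y∈[1,4] → 2·3 = 6.
|zone P ∪ zone Q| = 41 − 6 = 35.00.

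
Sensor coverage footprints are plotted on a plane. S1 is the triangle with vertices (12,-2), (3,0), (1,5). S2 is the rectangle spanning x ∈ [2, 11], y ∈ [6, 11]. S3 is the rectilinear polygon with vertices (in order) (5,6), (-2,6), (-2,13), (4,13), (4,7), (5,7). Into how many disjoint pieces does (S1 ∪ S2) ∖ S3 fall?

(S1 ∪ S2) ∖ S3 splits into 2 disjoint pieces (area 20.5, area 34).

2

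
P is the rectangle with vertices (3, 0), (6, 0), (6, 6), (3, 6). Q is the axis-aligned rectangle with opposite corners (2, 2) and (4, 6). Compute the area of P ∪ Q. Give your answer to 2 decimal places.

22.00

By inclusion–exclusion:
Individual areas: |P| = 18, |Q| = 8.
|P∩Q|: x∈[3,4], y∈[2,6] → 1·4 = 4.
|P ∪ Q| = 26 − 4 = 22.00.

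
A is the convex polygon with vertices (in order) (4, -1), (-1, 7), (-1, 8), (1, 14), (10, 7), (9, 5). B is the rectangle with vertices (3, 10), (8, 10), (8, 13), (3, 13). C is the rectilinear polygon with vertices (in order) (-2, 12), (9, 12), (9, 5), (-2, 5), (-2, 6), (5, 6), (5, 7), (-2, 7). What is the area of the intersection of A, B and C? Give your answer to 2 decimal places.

3.71

The intersection is the polygon with vertices (3,10), (3,12), (3.571,12), (6.143,10).
By the shoelace formula its area is 3.71.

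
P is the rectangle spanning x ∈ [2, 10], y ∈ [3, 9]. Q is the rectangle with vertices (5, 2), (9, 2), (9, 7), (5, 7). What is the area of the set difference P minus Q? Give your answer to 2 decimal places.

32.00

|P∩Q|: x∈[5,9], y∈[3,7] → 4·4 = 16.
|P| = 48.
|P ∖ Q| = |P| − |P∩Q| = 48 − 16 = 32.00.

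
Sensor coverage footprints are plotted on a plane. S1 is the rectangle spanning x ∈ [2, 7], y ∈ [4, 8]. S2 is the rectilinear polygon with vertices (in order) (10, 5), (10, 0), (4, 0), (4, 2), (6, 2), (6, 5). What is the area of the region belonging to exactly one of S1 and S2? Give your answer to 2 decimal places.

|S1| = 20, |S2| = 24, |S1∩S2| = 1.
|S1 △ S2| = |S1| + |S2| − 2·|S1∩S2| = 20 + 24 − 2 = 42.00.

42.00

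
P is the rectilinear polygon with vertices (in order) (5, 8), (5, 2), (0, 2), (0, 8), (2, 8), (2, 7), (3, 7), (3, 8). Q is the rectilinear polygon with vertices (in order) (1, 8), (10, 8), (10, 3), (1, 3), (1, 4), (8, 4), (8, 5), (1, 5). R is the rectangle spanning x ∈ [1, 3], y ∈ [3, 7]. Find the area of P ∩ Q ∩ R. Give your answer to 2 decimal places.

6.00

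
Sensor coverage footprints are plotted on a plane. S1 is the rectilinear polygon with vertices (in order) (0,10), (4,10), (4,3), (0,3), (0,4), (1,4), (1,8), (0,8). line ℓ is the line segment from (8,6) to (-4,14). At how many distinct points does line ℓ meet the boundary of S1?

The segment meets the boundary at (2,10), (4,8.667).

2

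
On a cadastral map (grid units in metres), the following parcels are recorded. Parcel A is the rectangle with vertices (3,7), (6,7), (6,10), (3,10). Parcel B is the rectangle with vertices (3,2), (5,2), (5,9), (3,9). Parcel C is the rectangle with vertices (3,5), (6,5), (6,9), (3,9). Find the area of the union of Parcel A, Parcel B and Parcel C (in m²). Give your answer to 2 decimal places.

By inclusion–exclusion:
Individual areas: |Parcel A| = 9, |Parcel B| = 14, |Parcel C| = 12.
|Parcel A∩Parcel B|: x∈[3,5], y∈[7,9] → 2·2 = 4.
|Parcel A∩Parcel C|: x∈[3,6], y∈[7,9] → 3·2 = 6.
|Parcel B∩Parcel C|: x∈[3,5], y∈[5,9] → 2·4 = 8.
|Parcel A∩Parcel B∩Parcel C| = 4.
|Parcel A ∪ Parcel B ∪ Parcel C| = 35 − 18 + 4 = 21.00.

21.00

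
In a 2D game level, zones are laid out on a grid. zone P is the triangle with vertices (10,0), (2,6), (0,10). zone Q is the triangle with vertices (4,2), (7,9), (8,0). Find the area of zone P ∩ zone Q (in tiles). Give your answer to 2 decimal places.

2.50

The intersection is the polygon with vertices (4.811,3.892), (5.2,4.8), (7.75,2.25), (7.818,1.636).
By the shoelace formula its area is 2.50.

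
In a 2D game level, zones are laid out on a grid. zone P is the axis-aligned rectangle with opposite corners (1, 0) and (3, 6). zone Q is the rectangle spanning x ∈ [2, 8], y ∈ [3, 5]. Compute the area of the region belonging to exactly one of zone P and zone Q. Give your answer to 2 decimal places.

20.00

|zone P∩zone Q|: x∈[2,3], y∈[3,5] → 1·2 = 2.
|zone P △ zone Q| = |zone P| + |zone Q| − 2·|zone P∩zone Q| = 12 + 12 − 4 = 20.00.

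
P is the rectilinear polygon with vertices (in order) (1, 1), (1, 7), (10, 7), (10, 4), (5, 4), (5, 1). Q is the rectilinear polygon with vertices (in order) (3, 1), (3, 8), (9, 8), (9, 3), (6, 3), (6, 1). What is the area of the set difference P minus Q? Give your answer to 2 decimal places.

|P| = 39, |P∩Q| = 24.
|P ∖ Q| = |P| − |P∩Q| = 39 − 24 = 15.00.

15.00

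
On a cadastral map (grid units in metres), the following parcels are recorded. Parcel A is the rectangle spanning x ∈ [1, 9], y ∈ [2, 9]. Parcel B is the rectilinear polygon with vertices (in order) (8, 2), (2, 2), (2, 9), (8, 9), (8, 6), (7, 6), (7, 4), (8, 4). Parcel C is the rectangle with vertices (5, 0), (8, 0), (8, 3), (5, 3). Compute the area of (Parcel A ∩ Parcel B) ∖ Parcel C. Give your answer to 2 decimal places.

37.00

|Parcel A ∩ Parcel B| = 40.
|(Parcel A ∩ Parcel B) ∩ Parcel C| = 3.
|(Parcel A ∩ Parcel B) ∖ Parcel C| = 40 − 3 = 37.00.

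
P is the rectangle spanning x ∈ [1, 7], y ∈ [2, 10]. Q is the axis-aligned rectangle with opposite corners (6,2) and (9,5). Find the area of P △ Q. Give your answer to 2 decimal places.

51.00

|P∩Q|: x∈[6,7], y∈[2,5] → 1·3 = 3.
|P △ Q| = |P| + |Q| − 2·|P∩Q| = 48 + 9 − 6 = 51.00.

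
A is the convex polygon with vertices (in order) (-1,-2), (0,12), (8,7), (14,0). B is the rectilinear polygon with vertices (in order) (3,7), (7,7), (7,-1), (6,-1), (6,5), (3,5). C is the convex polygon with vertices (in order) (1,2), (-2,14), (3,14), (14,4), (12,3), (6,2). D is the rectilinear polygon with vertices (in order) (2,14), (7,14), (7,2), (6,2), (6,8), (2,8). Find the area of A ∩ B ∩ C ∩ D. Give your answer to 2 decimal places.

The intersection is the polygon with vertices (7,7), (7,2.167), (6,2), (6,5), (6,7).
By the shoelace formula its area is 4.92.

4.92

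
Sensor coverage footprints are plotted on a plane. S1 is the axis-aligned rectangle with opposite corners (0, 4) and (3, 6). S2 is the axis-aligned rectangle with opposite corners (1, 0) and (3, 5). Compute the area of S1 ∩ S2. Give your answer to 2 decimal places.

2.00

|S1∩S2|: x∈[1,3], y∈[4,5] → 2·1 = 2.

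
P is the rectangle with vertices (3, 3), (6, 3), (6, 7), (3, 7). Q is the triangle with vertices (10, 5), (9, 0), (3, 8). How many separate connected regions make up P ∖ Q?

2

P ∖ Q splits into 2 disjoint pieces (area 8.625, area 0.0952).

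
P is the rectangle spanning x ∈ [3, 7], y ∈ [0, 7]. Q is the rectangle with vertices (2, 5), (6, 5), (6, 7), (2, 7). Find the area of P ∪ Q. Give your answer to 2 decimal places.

By inclusion–exclusion:
Individual areas: |P| = 28, |Q| = 8.
|P∩Q|: x∈[3,6], y∈[5,7] → 3·2 = 6.
|P ∪ Q| = 36 − 6 = 30.00.

30.00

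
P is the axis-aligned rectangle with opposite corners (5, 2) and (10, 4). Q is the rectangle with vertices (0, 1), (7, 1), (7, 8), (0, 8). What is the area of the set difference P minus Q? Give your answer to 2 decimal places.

6.00

|P∩Q|: x∈[5,7], y∈[2,4] → 2·2 = 4.
|P| = 10.
|P ∖ Q| = |P| − |P∩Q| = 10 − 4 = 6.00.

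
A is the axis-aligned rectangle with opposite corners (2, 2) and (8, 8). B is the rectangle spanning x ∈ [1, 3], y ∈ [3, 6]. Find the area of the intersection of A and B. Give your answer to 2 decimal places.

|A∩B|: x∈[2,3], y∈[3,6] → 1·3 = 3.

3.00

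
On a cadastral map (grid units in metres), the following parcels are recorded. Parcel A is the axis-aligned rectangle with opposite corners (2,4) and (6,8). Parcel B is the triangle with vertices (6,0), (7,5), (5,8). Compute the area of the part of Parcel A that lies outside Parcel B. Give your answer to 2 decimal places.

|Parcel A| = 16, |Parcel A∩Parcel B| = 2.25.
|Parcel A ∖ Parcel B| = |Parcel A| − |Parcel A∩Parcel B| = 16 − 2.25 = 13.75.

13.75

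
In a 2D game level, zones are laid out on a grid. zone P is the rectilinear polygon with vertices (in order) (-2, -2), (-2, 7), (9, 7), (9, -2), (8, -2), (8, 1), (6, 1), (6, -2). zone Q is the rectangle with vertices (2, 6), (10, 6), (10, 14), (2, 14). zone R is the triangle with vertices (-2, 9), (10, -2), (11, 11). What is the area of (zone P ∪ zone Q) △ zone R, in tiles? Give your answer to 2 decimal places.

110.01

|zone P ∪ zone Q| = 150.
|(zone P ∪ zone Q) ∩ zone R| = 61.7439.
|(zone P ∪ zone Q) △ zone R| = 150 + 83.5 − 123.4878 = 110.01.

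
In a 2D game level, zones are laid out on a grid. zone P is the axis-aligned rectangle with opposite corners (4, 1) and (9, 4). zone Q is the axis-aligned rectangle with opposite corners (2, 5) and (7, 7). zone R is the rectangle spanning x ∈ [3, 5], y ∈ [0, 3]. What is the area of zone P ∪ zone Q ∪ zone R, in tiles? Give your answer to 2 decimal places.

29.00

By inclusion–exclusion:
Individual areas: |zone P| = 15, |zone Q| = 10, |zone R| = 6.
|zone P∩zone Q| = 0 (no overlap).
|zone P∩zone R|: x∈[4,5], y∈[1,3] → 1·2 = 2.
|zone Q∩zone R| = 0 (no overlap).
|zone P∩zone Q∩zone R| = 0.
|zone P ∪ zone Q ∪ zone R| = 31 − 2 + 0 = 29.00.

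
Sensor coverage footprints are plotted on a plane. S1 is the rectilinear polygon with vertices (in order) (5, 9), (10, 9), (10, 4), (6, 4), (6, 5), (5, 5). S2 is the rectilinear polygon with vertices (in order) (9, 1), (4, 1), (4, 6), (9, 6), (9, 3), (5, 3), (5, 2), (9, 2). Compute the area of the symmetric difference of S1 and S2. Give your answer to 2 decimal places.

31.00

|S1| = 24, |S2| = 21, |S1∩S2| = 7.
|S1 △ S2| = |S1| + |S2| − 2·|S1∩S2| = 24 + 21 − 14 = 31.00.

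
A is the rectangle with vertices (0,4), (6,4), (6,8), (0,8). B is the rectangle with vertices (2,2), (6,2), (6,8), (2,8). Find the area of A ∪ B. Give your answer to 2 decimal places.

32.00

By inclusion–exclusion:
Individual areas: |A| = 24, |B| = 24.
|A∩B|: x∈[2,6], y∈[4,8] → 4·4 = 16.
|A ∪ B| = 48 − 16 = 32.00.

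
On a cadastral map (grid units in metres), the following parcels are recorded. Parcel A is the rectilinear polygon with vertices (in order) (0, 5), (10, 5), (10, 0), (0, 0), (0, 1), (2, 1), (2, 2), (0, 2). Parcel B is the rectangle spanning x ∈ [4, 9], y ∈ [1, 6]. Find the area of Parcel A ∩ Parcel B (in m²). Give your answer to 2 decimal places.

20.00

The intersection is the polygon with vertices (9,5), (9,1), (4,1), (4,5).
By the shoelace formula its area is 20.00.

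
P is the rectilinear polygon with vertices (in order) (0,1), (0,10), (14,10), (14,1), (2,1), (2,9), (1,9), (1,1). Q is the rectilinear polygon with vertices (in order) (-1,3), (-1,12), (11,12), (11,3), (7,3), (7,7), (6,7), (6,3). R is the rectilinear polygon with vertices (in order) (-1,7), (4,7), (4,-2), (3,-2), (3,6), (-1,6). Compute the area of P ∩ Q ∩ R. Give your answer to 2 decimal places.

6.00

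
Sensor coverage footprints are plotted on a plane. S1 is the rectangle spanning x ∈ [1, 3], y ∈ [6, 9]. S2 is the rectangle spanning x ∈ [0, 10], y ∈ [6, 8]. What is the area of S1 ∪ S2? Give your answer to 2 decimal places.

By inclusion–exclusion:
Individual areas: |S1| = 6, |S2| = 20.
|S1∩S2|: x∈[1,3], y∈[6,8] → 2·2 = 4.
|S1 ∪ S2| = 26 − 4 = 22.00.

22.00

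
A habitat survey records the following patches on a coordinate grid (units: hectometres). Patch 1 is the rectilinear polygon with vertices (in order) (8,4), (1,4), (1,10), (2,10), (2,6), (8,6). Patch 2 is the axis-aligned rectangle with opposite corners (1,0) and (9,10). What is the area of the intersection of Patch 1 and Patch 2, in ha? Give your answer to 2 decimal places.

The intersection is the polygon with vertices (1,4), (1,10), (2,10), (2,6), (8,6), (8,4).
By the shoelace formula its area is 18.00.

18.00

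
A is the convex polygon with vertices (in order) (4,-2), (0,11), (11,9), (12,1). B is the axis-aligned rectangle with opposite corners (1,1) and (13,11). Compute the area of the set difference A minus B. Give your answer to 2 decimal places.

14.92

|A| = 101, |A∩B| = 86.0813.
|A ∖ B| = |A| − |A∩B| = 101 − 86.0813 = 14.92.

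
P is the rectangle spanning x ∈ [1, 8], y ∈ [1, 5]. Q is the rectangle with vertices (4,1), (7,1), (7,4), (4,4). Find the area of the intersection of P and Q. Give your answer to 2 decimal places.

9.00

|P∩Q|: x∈[4,7], y∈[1,4] → 3·3 = 9.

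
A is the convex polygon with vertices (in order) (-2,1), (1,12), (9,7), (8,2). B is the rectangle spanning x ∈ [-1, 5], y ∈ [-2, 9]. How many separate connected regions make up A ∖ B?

A ∖ B splits into 2 disjoint pieces (area 1.7833, area 31.1773).

2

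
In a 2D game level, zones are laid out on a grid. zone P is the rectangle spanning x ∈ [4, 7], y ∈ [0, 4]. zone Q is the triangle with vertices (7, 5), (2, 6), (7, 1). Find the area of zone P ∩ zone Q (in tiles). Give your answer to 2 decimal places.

4.50

The intersection is the polygon with vertices (7,1), (4,4), (7,4).
By the shoelace formula its area is 4.50.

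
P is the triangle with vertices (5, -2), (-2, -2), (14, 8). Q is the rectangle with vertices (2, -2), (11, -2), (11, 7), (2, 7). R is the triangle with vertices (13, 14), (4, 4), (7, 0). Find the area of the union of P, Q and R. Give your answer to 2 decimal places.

99.74

By inclusion–exclusion:
Individual areas: |P| = 35, |Q| = 81, |R| = 33.
|P∩Q| = 27.8125.
|P∩R| = 7.1708.
|Q∩R| = 21.45.
|P∩Q∩R| = 7.1708.
|P ∪ Q ∪ R| = 149 − 56.4333 + 7.1708 = 99.74.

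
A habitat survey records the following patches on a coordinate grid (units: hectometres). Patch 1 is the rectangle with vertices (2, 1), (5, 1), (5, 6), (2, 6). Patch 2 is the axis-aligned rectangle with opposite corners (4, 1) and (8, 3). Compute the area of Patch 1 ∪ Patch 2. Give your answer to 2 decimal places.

By inclusion–exclusion:
Individual areas: |Patch 1| = 15, |Patch 2| = 8.
|Patch 1∩Patch 2|: x∈[4,5], y∈[1,3] → 1·2 = 2.
|Patch 1 ∪ Patch 2| = 23 − 2 = 21.00.

21.00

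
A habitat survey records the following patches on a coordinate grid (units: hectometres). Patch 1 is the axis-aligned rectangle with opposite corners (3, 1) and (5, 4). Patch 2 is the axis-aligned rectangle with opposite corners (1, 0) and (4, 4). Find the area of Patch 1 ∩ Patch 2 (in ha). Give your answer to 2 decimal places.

3.00

|Patch 1∩Patch 2|: x∈[3,4], y∈[1,4] → 1·3 = 3.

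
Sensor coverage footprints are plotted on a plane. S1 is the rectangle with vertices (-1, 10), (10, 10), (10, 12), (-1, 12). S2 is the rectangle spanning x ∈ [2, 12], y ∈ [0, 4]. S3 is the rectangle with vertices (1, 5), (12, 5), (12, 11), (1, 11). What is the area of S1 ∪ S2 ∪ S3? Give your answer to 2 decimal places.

119.00

By inclusion–exclusion:
Individual areas: |S1| = 22, |S2| = 40, |S3| = 66.
|S1∩S2| = 0 (no overlap).
|S1∩S3|: x∈[1,10], y∈[10,11] → 9·1 = 9.
|S2∩S3| = 0 (no overlap).
|S1∩S2∩S3| = 0.
|S1 ∪ S2 ∪ S3| = 128 − 9 + 0 = 119.00.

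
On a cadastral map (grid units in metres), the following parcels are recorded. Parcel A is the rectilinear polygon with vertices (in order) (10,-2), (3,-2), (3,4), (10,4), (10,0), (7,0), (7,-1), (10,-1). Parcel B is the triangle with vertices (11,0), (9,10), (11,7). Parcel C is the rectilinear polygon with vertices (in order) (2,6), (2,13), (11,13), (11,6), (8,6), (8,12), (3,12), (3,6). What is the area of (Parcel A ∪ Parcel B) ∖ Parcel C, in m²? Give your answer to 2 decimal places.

|Parcel A ∪ Parcel B| = 46.
|(Parcel A ∪ Parcel B) ∩ Parcel C| = 3.4.
|(Parcel A ∪ Parcel B) ∖ Parcel C| = 46 − 3.4 = 42.60.

42.60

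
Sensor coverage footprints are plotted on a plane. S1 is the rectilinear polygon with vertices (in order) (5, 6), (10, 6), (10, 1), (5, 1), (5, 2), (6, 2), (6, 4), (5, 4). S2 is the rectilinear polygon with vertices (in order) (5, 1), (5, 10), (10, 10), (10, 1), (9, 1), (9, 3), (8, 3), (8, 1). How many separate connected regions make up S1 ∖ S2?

S1 ∖ S2 is a single connected region.

1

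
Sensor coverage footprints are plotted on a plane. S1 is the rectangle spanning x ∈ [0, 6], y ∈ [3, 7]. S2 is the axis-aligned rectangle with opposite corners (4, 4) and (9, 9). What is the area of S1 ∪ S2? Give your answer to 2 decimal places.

43.00

By inclusion–exclusion:
Individual areas: |S1| = 24, |S2| = 25.
|S1∩S2|: x∈[4,6], y∈[4,7] → 2·3 = 6.
|S1 ∪ S2| = 49 − 6 = 43.00.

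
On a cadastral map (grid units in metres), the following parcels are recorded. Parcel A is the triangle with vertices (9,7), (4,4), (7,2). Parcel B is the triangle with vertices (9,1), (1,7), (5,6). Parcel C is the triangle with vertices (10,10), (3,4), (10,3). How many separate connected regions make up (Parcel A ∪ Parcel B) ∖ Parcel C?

2

(Parcel A ∪ Parcel B) ∖ Parcel C splits into 2 disjoint pieces (area 3.0726, area 3.1051).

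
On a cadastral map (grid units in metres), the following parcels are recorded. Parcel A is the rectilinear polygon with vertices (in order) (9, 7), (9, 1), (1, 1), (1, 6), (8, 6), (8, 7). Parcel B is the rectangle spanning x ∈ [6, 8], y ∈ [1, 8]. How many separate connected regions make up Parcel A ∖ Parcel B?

2

Parcel A ∖ Parcel B splits into 2 disjoint pieces (area 6, area 25).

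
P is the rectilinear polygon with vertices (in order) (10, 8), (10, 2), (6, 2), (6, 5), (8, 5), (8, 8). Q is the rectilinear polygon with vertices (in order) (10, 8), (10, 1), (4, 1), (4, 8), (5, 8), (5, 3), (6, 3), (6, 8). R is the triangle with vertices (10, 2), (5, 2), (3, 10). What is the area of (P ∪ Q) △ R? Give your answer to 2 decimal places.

28.79

|P ∪ Q| = 37.
|(P ∪ Q) ∩ R| = 14.1071.
|(P ∪ Q) △ R| = 37 + 20 − 28.2143 = 28.79.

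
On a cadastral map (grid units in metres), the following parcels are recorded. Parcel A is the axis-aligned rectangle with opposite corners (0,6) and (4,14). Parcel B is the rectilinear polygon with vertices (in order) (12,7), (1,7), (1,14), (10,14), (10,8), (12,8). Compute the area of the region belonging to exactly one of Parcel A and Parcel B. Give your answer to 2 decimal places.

|Parcel A| = 32, |Parcel B| = 65, |Parcel A∩Parcel B| = 21.
|Parcel A △ Parcel B| = |Parcel A| + |Parcel B| − 2·|Parcel A∩Parcel B| = 32 + 65 − 42 = 55.00.

55.00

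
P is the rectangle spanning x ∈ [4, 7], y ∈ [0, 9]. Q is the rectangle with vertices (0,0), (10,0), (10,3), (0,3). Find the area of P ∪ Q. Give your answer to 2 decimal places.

By inclusion–exclusion:
Individual areas: |P| = 27, |Q| = 30.
|P∩Q|: x∈[4,7], y∈[0,3] → 3·3 = 9.
|P ∪ Q| = 57 − 9 = 48.00.

48.00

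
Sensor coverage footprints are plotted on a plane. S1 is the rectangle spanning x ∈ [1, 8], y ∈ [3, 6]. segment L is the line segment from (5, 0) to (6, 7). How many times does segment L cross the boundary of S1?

The segment meets the boundary at (5.429,3), (5.857,6).

2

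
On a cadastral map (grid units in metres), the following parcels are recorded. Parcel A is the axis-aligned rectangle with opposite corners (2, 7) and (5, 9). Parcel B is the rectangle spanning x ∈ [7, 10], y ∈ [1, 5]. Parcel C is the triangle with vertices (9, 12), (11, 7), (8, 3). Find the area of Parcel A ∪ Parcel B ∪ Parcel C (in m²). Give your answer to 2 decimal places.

By inclusion–exclusion:
Individual areas: |Parcel A| = 6, |Parcel B| = 12, |Parcel C| = 11.5.
|Parcel A∩Parcel B| = 0 (no overlap).
|Parcel A∩Parcel C| = 0.
|Parcel B∩Parcel C| = 1.2778.
|Parcel A∩Parcel B∩Parcel C| = 0.
|Parcel A ∪ Parcel B ∪ Parcel C| = 29.5 − 1.2778 + 0 = 28.22.

28.22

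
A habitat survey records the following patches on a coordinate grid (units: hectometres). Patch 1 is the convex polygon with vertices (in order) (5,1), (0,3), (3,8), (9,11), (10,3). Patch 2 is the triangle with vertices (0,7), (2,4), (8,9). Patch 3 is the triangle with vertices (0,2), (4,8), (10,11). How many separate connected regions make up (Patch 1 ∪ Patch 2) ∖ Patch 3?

2

(Patch 1 ∪ Patch 2) ∖ Patch 3 splits into 2 disjoint pieces (area 10.1223, area 41.7891).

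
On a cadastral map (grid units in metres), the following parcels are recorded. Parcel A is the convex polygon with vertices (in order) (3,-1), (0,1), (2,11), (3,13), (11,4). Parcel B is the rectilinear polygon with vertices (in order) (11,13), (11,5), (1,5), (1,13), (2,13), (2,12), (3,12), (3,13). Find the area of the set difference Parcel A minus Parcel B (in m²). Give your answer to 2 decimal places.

|Parcel A| = 80, |Parcel A∩Parcel B| = 38.6944.
|Parcel A ∖ Parcel B| = |Parcel A| − |Parcel A∩Parcel B| = 80 − 38.6944 = 41.31.

41.31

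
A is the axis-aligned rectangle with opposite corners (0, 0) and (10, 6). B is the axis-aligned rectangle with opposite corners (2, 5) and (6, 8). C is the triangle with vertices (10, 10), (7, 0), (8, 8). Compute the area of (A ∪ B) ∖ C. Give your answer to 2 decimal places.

|A ∪ B| = 68.
|(A ∪ B) ∩ C| = 3.15.
|(A ∪ B) ∖ C| = 68 − 3.15 = 64.85.

64.85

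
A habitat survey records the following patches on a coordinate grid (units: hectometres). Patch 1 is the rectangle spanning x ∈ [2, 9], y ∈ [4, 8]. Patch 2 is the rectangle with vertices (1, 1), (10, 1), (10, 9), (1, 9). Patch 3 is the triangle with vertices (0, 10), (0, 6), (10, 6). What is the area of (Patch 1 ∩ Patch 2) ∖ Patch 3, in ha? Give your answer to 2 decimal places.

|Patch 1 ∩ Patch 2| = 28.
|(Patch 1 ∩ Patch 2) ∩ Patch 3| = 10.8.
|(Patch 1 ∩ Patch 2) ∖ Patch 3| = 28 − 10.8 = 17.20.

17.20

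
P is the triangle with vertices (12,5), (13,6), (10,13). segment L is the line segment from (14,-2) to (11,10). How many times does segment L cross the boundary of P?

1

The segment meets the boundary at (12.2,5.2).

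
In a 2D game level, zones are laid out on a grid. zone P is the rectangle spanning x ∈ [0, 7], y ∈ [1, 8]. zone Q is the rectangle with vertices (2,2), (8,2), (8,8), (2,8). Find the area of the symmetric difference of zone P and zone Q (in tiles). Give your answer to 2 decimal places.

|zone P∩zone Q|: x∈[2,7], y∈[2,8] → 5·6 = 30.
|zone P △ zone Q| = |zone P| + |zone Q| − 2·|zone P∩zone Q| = 49 + 36 − 60 = 25.00.

25.00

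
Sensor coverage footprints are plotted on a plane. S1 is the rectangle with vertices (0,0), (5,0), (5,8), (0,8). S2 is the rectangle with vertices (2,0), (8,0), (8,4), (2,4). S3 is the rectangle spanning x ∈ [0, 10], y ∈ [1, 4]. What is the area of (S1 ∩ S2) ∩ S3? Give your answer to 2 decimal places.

9.00

The region (S1 ∩ S2) ∩ S3 is the polygon with vertices (2,4), (5,4), (5,1), (2,1).
By the shoelace formula its area is 9.00.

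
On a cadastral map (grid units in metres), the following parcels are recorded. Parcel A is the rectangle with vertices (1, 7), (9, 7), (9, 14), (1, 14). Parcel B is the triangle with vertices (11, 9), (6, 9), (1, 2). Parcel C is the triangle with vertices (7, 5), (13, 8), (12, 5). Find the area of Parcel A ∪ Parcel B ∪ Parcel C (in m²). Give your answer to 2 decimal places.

By inclusion–exclusion:
Individual areas: |Parcel A| = 56, |Parcel B| = 17.5, |Parcel C| = 7.5.
|Parcel A∩Parcel B| = 7.1714.
|Parcel A∩Parcel C| = 0.
|Parcel B∩Parcel C| = 0.
|Parcel A∩Parcel B∩Parcel C| = 0.
|Parcel A ∪ Parcel B ∪ Parcel C| = 81 − 7.1714 + 0 = 73.83.

73.83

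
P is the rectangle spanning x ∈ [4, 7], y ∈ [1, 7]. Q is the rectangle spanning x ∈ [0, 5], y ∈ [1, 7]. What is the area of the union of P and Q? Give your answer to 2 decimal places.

By inclusion–exclusion:
Individual areas: |P| = 18, |Q| = 30.
|P∩Q|: x∈[4,5], y∈[1,7] → 1·6 = 6.
|P ∪ Q| = 48 − 6 = 42.00.

42.00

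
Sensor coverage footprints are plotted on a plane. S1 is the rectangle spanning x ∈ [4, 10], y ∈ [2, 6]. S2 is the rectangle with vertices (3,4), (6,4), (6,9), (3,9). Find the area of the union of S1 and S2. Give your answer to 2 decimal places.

By inclusion–exclusion:
Individual areas: |S1| = 24, |S2| = 15.
|S1∩S2|: x∈[4,6], y∈[4,6] → 2·2 = 4.
|S1 ∪ S2| = 39 − 4 = 35.00.

35.00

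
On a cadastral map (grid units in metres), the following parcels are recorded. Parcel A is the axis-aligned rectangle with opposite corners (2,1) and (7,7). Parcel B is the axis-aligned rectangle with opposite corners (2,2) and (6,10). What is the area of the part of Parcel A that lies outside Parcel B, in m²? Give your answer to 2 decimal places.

|Parcel A∩Parcel B|: x∈[2,6], y∈[2,7] → 4·5 = 20.
|Parcel A| = 30.
|Parcel A ∖ Parcel B| = |Parcel A| − |Parcel A∩Parcel B| = 30 − 20 = 10.00.

10.00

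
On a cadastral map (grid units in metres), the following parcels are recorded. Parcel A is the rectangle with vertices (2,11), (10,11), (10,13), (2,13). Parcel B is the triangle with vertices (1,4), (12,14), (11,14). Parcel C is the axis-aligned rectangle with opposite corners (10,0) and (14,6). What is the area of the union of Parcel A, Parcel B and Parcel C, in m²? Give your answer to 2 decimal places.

By inclusion–exclusion:
Individual areas: |Parcel A| = 16, |Parcel B| = 5, |Parcel C| = 24.
|Parcel A∩Parcel B| = 1.2318.
|Parcel A∩Parcel C| = 0 (no overlap).
|Parcel B∩Parcel C| = 0.
|Parcel A∩Parcel B∩Parcel C| = 0.
|Parcel A ∪ Parcel B ∪ Parcel C| = 45 − 1.2318 + 0 = 43.77.

43.77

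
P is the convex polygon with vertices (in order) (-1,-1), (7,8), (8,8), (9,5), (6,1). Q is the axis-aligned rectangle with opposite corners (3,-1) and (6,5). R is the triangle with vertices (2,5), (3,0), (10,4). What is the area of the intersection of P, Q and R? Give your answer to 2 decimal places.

The intersection is the polygon with vertices (6,1.714), (3.5,0.286), (3,0.143), (3,3.5), (4.1,4.737), (6,4.5).
By the shoelace formula its area is 10.70.

10.70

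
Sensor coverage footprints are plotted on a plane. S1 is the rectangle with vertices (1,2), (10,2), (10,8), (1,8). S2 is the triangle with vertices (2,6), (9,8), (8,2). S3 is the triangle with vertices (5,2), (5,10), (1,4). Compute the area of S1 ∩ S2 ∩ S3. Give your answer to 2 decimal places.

The intersection is the polygon with vertices (2.231,5.846), (2.412,6.118), (5,6.857), (5,4).
By the shoelace formula its area is 4.24.

4.24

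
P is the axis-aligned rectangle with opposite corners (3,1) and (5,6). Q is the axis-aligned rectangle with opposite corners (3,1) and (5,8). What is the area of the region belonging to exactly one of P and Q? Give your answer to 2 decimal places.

4.00

|P∩Q|: x∈[3,5], y∈[1,6] → 2·5 = 10.
|P △ Q| = |P| + |Q| − 2·|P∩Q| = 10 + 14 − 20 = 4.00.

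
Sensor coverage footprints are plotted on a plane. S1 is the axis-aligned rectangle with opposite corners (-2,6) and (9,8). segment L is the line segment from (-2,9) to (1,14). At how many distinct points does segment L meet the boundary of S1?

0

The segment lies entirely outside S1 and never meets its boundary.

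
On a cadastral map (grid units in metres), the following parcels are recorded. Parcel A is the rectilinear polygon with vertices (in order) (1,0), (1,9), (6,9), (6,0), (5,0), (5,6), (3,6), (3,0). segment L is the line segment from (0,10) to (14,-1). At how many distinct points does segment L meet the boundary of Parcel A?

2

The segment meets the boundary at (6,5.286), (1.273,9).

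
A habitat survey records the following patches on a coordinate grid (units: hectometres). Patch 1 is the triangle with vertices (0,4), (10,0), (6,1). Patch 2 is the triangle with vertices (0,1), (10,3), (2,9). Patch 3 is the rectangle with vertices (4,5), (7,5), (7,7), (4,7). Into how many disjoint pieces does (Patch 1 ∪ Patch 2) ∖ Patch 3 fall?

1

(Patch 1 ∪ Patch 2) ∖ Patch 3 is a single connected region.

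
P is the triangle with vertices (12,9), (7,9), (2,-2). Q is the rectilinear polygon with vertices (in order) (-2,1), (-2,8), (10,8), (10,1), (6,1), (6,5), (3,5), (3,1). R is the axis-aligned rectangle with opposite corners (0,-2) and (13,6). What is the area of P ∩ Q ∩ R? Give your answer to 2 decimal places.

6.48

The intersection is the polygon with vertices (6,2.4), (6,5), (5.182,5), (5.636,6), (9.273,6).
By the shoelace formula its area is 6.48.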